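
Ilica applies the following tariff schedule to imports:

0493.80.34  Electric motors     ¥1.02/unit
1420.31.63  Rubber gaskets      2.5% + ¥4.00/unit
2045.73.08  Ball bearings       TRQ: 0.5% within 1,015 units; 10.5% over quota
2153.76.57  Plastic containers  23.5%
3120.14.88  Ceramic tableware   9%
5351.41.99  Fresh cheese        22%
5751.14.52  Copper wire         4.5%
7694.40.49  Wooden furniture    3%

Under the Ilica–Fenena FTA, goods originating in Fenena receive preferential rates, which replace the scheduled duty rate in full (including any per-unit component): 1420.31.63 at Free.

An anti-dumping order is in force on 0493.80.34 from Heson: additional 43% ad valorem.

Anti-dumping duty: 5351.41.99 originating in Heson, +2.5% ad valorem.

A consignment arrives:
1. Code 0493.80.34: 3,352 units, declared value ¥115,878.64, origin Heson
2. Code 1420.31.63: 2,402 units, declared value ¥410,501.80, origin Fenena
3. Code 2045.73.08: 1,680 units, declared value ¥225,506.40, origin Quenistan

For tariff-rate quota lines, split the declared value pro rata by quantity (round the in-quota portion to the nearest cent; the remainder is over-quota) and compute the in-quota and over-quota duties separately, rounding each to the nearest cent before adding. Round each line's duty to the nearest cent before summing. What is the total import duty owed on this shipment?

¥63,300.69

Line 1 (0493.80.34, Heson, 3,352 units, ¥115,878.64):
Base rate for 0493.80.34 is ¥1.02/unit.
Additional duty on 0493.80.34 from Heson: +43% ad valorem. Applied ad valorem rate = 43%.
Duty = ¥115,878.64 × 43% + 3,352 × ¥1.02 = ¥53,246.86.
Line 2 (1420.31.63, Fenena, 2,402 units, ¥410,501.80):
Base rate for 1420.31.63 is 2.5% + ¥4.00/unit.
Origin Fenena qualifies under the Ilica–Fenena agreement and 1420.31.63 is covered: preferential rate Free applies instead.
Duty = ¥410,501.80 × 0% = ¥0.00.
Line 3 (2045.73.08, Quenistan, 1,680 units, ¥225,506.40):
Code 2045.73.08 is under a tariff-rate quota (threshold 1,015 units). In-quota: 1,015 units at 0.5%; over-quota: 665 units at 10.5%.
Pro-rata value split: in-quota = ¥225,506.40 × 1,015/1,680 = ¥136,243.45; over-quota = ¥225,506.40 − ¥136,243.45 = ¥89,262.95.
In-quota duty = ¥136,243.45 × 0.5% = ¥681.22. Over-quota duty = ¥89,262.95 × 10.5% = ¥9,372.61.
Line duty = ¥681.22 + ¥9,372.61 = ¥10,053.83.
Total = ¥53,246.86 + ¥0.00 + ¥10,053.83 = ¥63,300.69.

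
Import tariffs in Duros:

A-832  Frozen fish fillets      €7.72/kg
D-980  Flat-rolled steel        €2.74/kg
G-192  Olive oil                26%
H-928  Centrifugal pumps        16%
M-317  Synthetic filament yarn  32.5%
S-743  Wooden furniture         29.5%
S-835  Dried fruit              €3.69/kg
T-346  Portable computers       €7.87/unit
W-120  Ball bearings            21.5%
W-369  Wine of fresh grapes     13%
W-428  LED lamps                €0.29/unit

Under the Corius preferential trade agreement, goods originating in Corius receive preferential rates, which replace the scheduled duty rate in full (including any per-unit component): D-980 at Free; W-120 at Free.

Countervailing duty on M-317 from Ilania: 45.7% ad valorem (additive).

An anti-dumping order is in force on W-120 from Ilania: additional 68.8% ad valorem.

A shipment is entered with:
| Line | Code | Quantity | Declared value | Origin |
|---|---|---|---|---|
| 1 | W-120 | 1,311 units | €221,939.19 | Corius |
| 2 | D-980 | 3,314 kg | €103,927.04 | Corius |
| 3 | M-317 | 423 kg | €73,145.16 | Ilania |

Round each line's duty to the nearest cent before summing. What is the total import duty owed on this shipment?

€57,199.52

Line 1 (W-120, Corius, 1,311 units, €221,939.19):
Base rate for W-120 is 21.5%.
Origin Corius qualifies under the Duros–Corius agreement and W-120 is covered: preferential rate Free applies instead.
The additional-duty order on W-120 targets Ilania, not Corius; it does not apply.
Duty = €221,939.19 × 0% = €0.00.
Line 2 (D-980, Corius, 3,314 kg, €103,927.04):
Base rate for D-980 is €2.74/kg.
Origin Corius qualifies under the Duros–Corius agreement and D-980 is covered: preferential rate Free applies instead.
Duty = €103,927.04 × 0% = €0.00.
Line 3 (M-317, Ilania, 423 kg, €73,145.16):
Base rate for M-317 is 32.5%.
Additional duty on M-317 from Ilania: +45.7%. Applied ad valorem rate: 32.5% + 45.7% = 78.2%.
Duty = €73,145.16 × 78.2% = €57,199.52.
Total = €0.00 + €0.00 + €57,199.52 = €57,199.52.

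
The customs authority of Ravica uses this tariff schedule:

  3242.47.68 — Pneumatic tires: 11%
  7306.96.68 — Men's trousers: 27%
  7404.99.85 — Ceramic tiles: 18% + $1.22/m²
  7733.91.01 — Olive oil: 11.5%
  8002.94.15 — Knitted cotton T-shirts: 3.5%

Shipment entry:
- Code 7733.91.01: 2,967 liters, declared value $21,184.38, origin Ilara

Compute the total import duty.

Line 1 (7733.91.01, Ilara, 2,967 liters, $21,184.38):
Base rate for 7733.91.01 is 11.5%.
Duty = $21,184.38 × 11.5% = $2,436.20.

$2,436.20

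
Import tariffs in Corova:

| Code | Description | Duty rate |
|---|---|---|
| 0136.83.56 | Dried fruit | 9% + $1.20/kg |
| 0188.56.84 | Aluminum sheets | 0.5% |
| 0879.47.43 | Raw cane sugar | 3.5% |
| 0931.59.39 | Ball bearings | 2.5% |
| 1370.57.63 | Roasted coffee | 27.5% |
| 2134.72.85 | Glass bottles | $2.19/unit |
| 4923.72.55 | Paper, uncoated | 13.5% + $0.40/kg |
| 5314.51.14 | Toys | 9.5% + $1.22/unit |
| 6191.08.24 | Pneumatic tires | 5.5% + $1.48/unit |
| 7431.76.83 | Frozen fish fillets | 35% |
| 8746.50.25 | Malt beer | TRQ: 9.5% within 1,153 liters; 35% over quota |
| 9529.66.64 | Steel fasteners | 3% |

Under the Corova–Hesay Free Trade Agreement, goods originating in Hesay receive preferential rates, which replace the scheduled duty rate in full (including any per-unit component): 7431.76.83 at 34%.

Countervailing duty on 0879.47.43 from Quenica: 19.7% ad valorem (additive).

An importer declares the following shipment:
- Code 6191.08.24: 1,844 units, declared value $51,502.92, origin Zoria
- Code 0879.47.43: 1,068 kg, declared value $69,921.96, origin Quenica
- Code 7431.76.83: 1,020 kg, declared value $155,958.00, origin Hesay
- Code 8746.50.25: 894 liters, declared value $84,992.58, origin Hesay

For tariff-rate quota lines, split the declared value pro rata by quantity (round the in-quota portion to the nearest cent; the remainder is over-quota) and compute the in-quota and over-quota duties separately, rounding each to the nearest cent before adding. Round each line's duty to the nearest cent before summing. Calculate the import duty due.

Line 1 (6191.08.24, Zoria, 1,844 units, $51,502.92):
Base rate for 6191.08.24 is 5.5% + $1.48/unit.
Duty = $51,502.92 × 5.5% + 1,844 × $1.48 = $5,561.78.
Line 2 (0879.47.43, Quenica, 1,068 kg, $69,921.96):
Base rate for 0879.47.43 is 3.5%.
Additional duty on 0879.47.43 from Quenica: +19.7%. Applied ad valorem rate: 3.5% + 19.7% = 23.2%.
Duty = $69,921.96 × 23.2% = $16,221.89.
Line 3 (7431.76.83, Hesay, 1,020 kg, $155,958.00):
Base rate for 7431.76.83 is 35%.
Origin Hesay qualifies under the Corova–Hesay agreement and 7431.76.83 is covered: preferential rate 34% applies instead.
Duty = $155,958.00 × 34% = $53,025.72.
Line 4 (8746.50.25, Hesay, 894 liters, $84,992.58):
Code 8746.50.25 is under a tariff-rate quota (threshold 1,153 liters). Quantity 894 liters is within the quota, so the in-quota rate 9.5% applies to the full value.
Duty = $84,992.58 × 9.5% = $8,074.30.
Total = $5,561.78 + $16,221.89 + $53,025.72 + $8,074.30 = $82,883.69.

$82,883.69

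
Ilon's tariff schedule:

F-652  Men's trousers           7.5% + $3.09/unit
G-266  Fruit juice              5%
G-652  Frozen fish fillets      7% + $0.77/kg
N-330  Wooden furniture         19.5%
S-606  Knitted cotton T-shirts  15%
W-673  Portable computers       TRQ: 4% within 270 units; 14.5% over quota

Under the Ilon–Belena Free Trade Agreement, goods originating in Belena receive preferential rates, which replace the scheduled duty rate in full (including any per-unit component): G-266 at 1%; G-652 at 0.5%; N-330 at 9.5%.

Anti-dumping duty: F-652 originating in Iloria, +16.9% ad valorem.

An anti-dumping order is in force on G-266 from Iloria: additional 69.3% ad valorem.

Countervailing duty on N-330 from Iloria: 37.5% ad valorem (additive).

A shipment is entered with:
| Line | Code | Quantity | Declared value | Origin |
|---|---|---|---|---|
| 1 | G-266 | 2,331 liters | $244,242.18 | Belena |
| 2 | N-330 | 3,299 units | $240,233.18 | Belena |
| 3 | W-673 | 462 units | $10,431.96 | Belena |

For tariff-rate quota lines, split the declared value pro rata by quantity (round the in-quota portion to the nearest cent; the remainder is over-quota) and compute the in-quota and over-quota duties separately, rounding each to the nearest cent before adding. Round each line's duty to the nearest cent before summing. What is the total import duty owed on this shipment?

$26,137.06

Line 1 (G-266, Belena, 2,331 liters, $244,242.18):
Base rate for G-266 is 5%.
Origin Belena qualifies under the Ilon–Belena agreement and G-266 is covered: preferential rate 1% applies instead.
The additional-duty order on G-266 targets Iloria, not Belena; it does not apply.
Duty = $244,242.18 × 1% = $2,442.42.
Line 2 (N-330, Belena, 3,299 units, $240,233.18):
Base rate for N-330 is 19.5%.
Origin Belena qualifies under the Ilon–Belena agreement and N-330 is covered: preferential rate 9.5% applies instead.
The additional-duty order on N-330 targets Iloria, not Belena; it does not apply.
Duty = $240,233.18 × 9.5% = $22,822.15.
Line 3 (W-673, Belena, 462 units, $10,431.96):
Code W-673 is under a tariff-rate quota (threshold 270 units). In-quota: 270 units at 4%; over-quota: 192 units at 14.5%.
Pro-rata value split: in-quota = $10,431.96 × 270/462 = $6,096.60; over-quota = $10,431.96 − $6,096.60 = $4,335.36.
In-quota duty = $6,096.60 × 4% = $243.86. Over-quota duty = $4,335.36 × 14.5% = $628.63.
Line duty = $243.86 + $628.63 = $872.49.
Total = $2,442.42 + $22,822.15 + $872.49 = $26,137.06.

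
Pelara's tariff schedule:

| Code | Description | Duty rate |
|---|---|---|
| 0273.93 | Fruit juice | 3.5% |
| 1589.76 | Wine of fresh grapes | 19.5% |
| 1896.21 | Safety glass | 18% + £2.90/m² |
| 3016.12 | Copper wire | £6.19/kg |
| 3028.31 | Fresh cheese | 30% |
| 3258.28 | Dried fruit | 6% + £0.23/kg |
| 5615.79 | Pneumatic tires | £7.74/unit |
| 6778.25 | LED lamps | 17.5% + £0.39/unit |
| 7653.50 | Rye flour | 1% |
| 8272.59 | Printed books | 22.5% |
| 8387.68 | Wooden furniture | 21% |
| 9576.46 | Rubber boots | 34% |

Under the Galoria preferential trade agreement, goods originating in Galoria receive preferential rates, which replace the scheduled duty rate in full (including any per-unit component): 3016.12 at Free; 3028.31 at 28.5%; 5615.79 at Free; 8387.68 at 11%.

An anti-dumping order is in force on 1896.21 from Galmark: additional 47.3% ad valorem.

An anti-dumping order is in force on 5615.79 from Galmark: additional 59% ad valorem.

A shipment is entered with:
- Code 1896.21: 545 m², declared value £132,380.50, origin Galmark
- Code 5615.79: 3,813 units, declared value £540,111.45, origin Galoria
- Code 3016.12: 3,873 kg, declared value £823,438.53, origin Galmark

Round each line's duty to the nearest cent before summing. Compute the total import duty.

£111,998.84

Line 1 (1896.21, Galmark, 545 m², £132,380.50):
Base rate for 1896.21 is 18% + £2.90/m².
Additional duty on 1896.21 from Galmark: +47.3%. Applied ad valorem rate: 18% + 47.3% = 65.3%.
Duty = £132,380.50 × 65.3% + 545 × £2.90 = £88,024.97.
Line 2 (5615.79, Galoria, 3,813 units, £540,111.45):
Base rate for 5615.79 is £7.74/unit.
Origin Galoria qualifies under the Pelara–Galoria agreement and 5615.79 is covered: preferential rate Free applies instead.
The additional-duty order on 5615.79 targets Galmark, not Galoria; it does not apply.
Duty = £540,111.45 × 0% = £0.00.
Line 3 (3016.12, Galmark, 3,873 kg, £823,438.53):
Base rate for 3016.12 is £6.19/kg.
3016.12 has an FTA preferential rate, but origin Galmark is not Galoria; base rate stands.
Duty = 3,873 × £6.19 = £23,973.87.
Total = £88,024.97 + £0.00 + £23,973.87 = £111,998.84.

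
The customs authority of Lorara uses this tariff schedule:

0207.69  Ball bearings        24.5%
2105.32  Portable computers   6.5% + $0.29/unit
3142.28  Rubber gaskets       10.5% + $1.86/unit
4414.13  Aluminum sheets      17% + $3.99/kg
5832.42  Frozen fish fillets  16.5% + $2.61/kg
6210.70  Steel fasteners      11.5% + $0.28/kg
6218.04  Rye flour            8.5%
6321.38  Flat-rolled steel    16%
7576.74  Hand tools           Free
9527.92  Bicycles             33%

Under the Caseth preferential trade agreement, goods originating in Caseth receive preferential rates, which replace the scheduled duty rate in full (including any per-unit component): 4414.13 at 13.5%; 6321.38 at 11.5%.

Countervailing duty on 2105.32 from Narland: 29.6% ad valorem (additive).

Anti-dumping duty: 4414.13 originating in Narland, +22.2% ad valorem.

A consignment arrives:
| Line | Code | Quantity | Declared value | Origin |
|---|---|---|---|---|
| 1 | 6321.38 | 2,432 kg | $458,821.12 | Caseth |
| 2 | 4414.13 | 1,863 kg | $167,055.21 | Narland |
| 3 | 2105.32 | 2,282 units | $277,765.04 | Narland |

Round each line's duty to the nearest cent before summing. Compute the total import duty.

$226,618.40

Line 1 (6321.38, Caseth, 2,432 kg, $458,821.12):
Base rate for 6321.38 is 16%.
Origin Caseth qualifies under the Lorara–Caseth agreement and 6321.38 is covered: preferential rate 11.5% applies instead.
Duty = $458,821.12 × 11.5% = $52,764.43.
Line 2 (4414.13, Narland, 1,863 kg, $167,055.21):
Base rate for 4414.13 is 17% + $3.99/kg.
4414.13 has an FTA preferential rate, but origin Narland is not Caseth; base rate stands.
Additional duty on 4414.13 from Narland: +22.2%. Applied ad valorem rate: 17% + 22.2% = 39.2%.
Duty = $167,055.21 × 39.2% + 1,863 × $3.99 = $72,919.01.
Line 3 (2105.32, Narland, 2,282 units, $277,765.04):
Base rate for 2105.32 is 6.5% + $0.29/unit.
Additional duty on 2105.32 from Narland: +29.6%. Applied ad valorem rate: 6.5% + 29.6% = 36.1%.
Duty = $277,765.04 × 36.1% + 2,282 × $0.29 = $100,934.96.
Total = $52,764.43 + $72,919.01 + $100,934.96 = $226,618.40.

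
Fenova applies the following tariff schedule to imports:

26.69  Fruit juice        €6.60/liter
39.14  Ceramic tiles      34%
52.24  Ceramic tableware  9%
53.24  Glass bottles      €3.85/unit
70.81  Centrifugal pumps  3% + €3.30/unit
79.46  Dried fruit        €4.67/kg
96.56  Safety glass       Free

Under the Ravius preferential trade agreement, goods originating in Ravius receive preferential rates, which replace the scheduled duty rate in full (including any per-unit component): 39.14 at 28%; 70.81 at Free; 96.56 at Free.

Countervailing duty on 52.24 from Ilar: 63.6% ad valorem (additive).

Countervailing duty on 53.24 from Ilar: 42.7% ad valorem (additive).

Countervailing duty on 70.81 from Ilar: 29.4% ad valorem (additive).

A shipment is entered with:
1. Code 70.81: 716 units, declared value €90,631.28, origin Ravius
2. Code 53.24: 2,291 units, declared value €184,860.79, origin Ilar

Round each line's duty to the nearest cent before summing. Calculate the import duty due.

Line 1 (70.81, Ravius, 716 units, €90,631.28):
Base rate for 70.81 is 3% + €3.30/unit.
Origin Ravius qualifies under the Fenova–Ravius agreement and 70.81 is covered: preferential rate Free applies instead.
The additional-duty order on 70.81 targets Ilar, not Ravius; it does not apply.
Duty = €90,631.28 × 0% = €0.00.
Line 2 (53.24, Ilar, 2,291 units, €184,860.79):
Base rate for 53.24 is €3.85/unit.
Additional duty on 53.24 from Ilar: +42.7% ad valorem. Applied ad valorem rate = 42.7%.
Duty = €184,860.79 × 42.7% + 2,291 × €3.85 = €87,755.91.
Total = €0.00 + €87,755.91 = €87,755.91.

€87,755.91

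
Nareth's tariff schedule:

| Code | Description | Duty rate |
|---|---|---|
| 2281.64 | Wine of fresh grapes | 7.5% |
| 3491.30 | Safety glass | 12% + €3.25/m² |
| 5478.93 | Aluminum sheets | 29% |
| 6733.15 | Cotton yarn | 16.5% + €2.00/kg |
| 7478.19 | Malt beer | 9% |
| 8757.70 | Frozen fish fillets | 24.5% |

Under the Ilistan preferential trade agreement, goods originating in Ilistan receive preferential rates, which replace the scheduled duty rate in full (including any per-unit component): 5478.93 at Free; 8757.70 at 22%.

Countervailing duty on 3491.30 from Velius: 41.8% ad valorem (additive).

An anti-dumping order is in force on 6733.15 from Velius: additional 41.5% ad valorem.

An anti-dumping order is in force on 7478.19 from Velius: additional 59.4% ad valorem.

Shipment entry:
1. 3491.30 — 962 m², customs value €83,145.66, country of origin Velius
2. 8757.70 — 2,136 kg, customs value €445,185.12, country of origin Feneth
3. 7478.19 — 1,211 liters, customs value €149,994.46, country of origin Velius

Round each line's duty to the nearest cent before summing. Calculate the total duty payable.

€259,525.43

Line 1 (3491.30, Velius, 962 m², €83,145.66):
Base rate for 3491.30 is 12% + €3.25/m².
Additional duty on 3491.30 from Velius: +41.8%. Applied ad valorem rate: 12% + 41.8% = 53.8%.
Duty = €83,145.66 × 53.8% + 962 × €3.25 = €47,858.87.
Line 2 (8757.70, Feneth, 2,136 kg, €445,185.12):
Base rate for 8757.70 is 24.5%.
8757.70 has an FTA preferential rate, but origin Feneth is not Ilistan; base rate stands.
Duty = €445,185.12 × 24.5% = €109,070.35.
Line 3 (7478.19, Velius, 1,211 liters, €149,994.46):
Base rate for 7478.19 is 9%.
Additional duty on 7478.19 from Velius: +59.4%. Applied ad valorem rate: 9% + 59.4% = 68.4%.
Duty = €149,994.46 × 68.4% = €102,596.21.
Total = €47,858.87 + €109,070.35 + €102,596.21 = €259,525.43.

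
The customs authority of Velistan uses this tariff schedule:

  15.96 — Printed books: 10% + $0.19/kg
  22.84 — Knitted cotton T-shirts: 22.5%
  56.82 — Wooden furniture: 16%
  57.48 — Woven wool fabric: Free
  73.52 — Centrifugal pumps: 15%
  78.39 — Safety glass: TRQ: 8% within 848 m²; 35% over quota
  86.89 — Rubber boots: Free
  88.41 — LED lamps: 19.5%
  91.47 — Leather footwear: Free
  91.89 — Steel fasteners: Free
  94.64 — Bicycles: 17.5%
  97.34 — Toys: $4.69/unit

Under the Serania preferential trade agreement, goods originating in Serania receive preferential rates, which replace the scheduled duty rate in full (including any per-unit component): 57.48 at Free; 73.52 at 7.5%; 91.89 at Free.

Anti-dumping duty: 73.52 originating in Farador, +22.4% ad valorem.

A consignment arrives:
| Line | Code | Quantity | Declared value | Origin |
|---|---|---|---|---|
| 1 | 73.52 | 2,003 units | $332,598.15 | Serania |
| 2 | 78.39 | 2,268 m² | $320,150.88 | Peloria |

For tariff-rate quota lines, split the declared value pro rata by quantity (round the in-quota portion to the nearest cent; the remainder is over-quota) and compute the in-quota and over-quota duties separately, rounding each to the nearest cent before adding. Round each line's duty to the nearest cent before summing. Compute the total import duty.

Line 1 (73.52, Serania, 2,003 units, $332,598.15):
Base rate for 73.52 is 15%.
Origin Serania qualifies under the Velistan–Serania agreement and 73.52 is covered: preferential rate 7.5% applies instead.
The additional-duty order on 73.52 targets Farador, not Serania; it does not apply.
Duty = $332,598.15 × 7.5% = $24,944.86.
Line 2 (78.39, Peloria, 2,268 m², $320,150.88):
Code 78.39 is under a tariff-rate quota (threshold 848 m²). In-quota: 848 m² at 8%; over-quota: 1,420 m² at 35%.
Pro-rata value split: in-quota = $320,150.88 × 848/2,268 = $119,703.68; over-quota = $320,150.88 − $119,703.68 = $200,447.20.
In-quota duty = $119,703.68 × 8% = $9,576.29. Over-quota duty = $200,447.20 × 35% = $70,156.52.
Line duty = $9,576.29 + $70,156.52 = $79,732.81.
Total = $24,944.86 + $79,732.81 = $104,677.67.

$104,677.67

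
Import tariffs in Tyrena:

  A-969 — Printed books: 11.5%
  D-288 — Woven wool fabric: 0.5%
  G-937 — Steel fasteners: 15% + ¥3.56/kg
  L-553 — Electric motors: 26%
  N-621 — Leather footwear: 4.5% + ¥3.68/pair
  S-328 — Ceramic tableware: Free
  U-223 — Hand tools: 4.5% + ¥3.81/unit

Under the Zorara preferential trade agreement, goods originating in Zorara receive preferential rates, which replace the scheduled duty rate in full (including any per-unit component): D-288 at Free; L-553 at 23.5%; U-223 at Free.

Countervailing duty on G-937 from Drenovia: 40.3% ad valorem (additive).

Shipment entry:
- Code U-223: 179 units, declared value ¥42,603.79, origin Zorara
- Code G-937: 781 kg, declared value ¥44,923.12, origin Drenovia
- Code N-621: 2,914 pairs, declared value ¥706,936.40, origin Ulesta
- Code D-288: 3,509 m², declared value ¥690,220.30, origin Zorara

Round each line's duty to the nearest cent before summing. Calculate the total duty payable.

¥70,158.51

Line 1 (U-223, Zorara, 179 units, ¥42,603.79):
Base rate for U-223 is 4.5% + ¥3.81/unit.
Origin Zorara qualifies under the Tyrena–Zorara agreement and U-223 is covered: preferential rate Free applies instead.
Duty = ¥42,603.79 × 0% = ¥0.00.
Line 2 (G-937, Drenovia, 781 kg, ¥44,923.12):
Base rate for G-937 is 15% + ¥3.56/kg.
Additional duty on G-937 from Drenovia: +40.3%. Applied ad valorem rate: 15% + 40.3% = 55.3%.
Duty = ¥44,923.12 × 55.3% + 781 × ¥3.56 = ¥27,622.85.
Line 3 (N-621, Ulesta, 2,914 pairs, ¥706,936.40):
Base rate for N-621 is 4.5% + ¥3.68/pair.
Duty = ¥706,936.40 × 4.5% + 2,914 × ¥3.68 = ¥42,535.66.
Line 4 (D-288, Zorara, 3,509 m², ¥690,220.30):
Base rate for D-288 is 0.5%.
Origin Zorara qualifies under the Tyrena–Zorara agreement and D-288 is covered: preferential rate Free applies instead.
Duty = ¥690,220.30 × 0% = ¥0.00.
Total = ¥0.00 + ¥27,622.85 + ¥42,535.66 + ¥0.00 = ¥70,158.51.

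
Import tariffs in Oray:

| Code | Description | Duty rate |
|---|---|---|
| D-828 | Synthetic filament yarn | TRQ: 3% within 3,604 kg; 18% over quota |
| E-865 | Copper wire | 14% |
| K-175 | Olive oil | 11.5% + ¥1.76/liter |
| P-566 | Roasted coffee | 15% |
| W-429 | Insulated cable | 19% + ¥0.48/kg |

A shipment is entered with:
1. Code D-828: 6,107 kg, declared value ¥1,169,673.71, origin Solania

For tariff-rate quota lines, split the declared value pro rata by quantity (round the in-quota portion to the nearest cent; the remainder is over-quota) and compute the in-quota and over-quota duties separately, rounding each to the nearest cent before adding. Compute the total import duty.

Line 1 (D-828, Solania, 6,107 kg, ¥1,169,673.71):
Code D-828 is under a tariff-rate quota (threshold 3,604 kg). In-quota: 3,604 kg at 3%; over-quota: 2,503 kg at 18%.
Pro-rata value split: in-quota = ¥1,169,673.71 × 3,604/6,107 = ¥690,274.12; over-quota = ¥1,169,673.71 − ¥690,274.12 = ¥479,399.59.
In-quota duty = ¥690,274.12 × 3% = ¥20,708.22. Over-quota duty = ¥479,399.59 × 18% = ¥86,291.93.
Line duty = ¥20,708.22 + ¥86,291.93 = ¥107,000.15.

¥107,000.15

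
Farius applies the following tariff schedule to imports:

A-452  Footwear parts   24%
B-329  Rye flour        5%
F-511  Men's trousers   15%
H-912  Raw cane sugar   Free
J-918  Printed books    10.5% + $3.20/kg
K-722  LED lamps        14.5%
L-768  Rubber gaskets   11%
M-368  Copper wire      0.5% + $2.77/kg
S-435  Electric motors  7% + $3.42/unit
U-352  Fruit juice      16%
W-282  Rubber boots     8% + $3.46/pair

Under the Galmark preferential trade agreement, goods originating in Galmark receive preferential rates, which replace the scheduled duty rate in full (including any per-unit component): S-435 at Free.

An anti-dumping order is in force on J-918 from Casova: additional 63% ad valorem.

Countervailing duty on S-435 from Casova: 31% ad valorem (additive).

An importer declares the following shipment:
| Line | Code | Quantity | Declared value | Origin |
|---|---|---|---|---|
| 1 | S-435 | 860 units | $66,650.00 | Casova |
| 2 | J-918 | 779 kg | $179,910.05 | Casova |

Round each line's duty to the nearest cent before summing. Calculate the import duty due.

$162,994.89

Line 1 (S-435, Casova, 860 units, $66,650.00):
Base rate for S-435 is 7% + $3.42/unit.
S-435 has an FTA preferential rate, but origin Casova is not Galmark; base rate stands.
Additional duty on S-435 from Casova: +31%. Applied ad valorem rate: 7% + 31% = 38%.
Duty = $66,650.00 × 38% + 860 × $3.42 = $28,268.20.
Line 2 (J-918, Casova, 779 kg, $179,910.05):
Base rate for J-918 is 10.5% + $3.20/kg.
Additional duty on J-918 from Casova: +63%. Applied ad valorem rate: 10.5% + 63% = 73.5%.
Duty = $179,910.05 × 73.5% + 779 × $3.20 = $134,726.69.
Total = $28,268.20 + $134,726.69 = $162,994.89.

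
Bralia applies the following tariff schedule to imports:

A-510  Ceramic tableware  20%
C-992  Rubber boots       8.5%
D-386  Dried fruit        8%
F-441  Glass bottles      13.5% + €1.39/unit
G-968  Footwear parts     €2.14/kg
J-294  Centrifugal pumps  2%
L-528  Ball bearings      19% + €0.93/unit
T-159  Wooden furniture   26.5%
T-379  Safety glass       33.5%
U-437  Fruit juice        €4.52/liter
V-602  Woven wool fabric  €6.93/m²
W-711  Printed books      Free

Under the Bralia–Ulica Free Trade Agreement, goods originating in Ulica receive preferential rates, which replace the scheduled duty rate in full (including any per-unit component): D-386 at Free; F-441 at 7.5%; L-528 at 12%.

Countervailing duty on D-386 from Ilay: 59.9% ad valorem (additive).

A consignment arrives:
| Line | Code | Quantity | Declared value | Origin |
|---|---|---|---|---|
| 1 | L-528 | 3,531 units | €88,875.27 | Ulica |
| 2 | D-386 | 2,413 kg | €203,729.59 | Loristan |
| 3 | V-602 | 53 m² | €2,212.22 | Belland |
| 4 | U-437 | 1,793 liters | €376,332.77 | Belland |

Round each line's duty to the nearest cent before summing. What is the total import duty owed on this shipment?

Line 1 (L-528, Ulica, 3,531 units, €88,875.27):
Base rate for L-528 is 19% + €0.93/unit.
Origin Ulica qualifies under the Bralia–Ulica agreement and L-528 is covered: preferential rate 12% applies instead.
Duty = €88,875.27 × 12% = €10,665.03.
Line 2 (D-386, Loristan, 2,413 kg, €203,729.59):
Base rate for D-386 is 8%.
D-386 has an FTA preferential rate, but origin Loristan is not Ulica; base rate stands.
The additional-duty order on D-386 targets Ilay, not Loristan; it does not apply.
Duty = €203,729.59 × 8% = €16,298.37.
Line 3 (V-602, Belland, 53 m², €2,212.22):
Base rate for V-602 is €6.93/m².
Duty = 53 × €6.93 = €367.29.
Line 4 (U-437, Belland, 1,793 liters, €376,332.77):
Base rate for U-437 is €4.52/liter.
Duty = 1,793 × €4.52 = €8,104.36.
Total = €10,665.03 + €16,298.37 + €367.29 + €8,104.36 = €35,435.05.

€35,435.05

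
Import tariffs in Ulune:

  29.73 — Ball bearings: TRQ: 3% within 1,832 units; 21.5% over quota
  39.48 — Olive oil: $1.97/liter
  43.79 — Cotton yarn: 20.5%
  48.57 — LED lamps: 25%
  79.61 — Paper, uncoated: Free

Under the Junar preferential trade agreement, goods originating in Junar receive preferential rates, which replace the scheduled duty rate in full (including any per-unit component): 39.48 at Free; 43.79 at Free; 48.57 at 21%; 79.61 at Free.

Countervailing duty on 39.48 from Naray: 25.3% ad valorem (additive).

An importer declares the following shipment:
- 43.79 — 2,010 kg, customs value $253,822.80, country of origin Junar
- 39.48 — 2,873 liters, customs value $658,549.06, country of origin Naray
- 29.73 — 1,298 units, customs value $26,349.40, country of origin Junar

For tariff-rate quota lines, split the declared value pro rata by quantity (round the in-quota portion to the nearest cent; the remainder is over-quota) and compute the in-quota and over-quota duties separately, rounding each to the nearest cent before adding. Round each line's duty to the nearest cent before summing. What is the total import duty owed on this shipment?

Line 1 (43.79, Junar, 2,010 kg, $253,822.80):
Base rate for 43.79 is 20.5%.
Origin Junar qualifies under the Ulune–Junar agreement and 43.79 is covered: preferential rate Free applies instead.
Duty = $253,822.80 × 0% = $0.00.
Line 2 (39.48, Naray, 2,873 liters, $658,549.06):
Base rate for 39.48 is $1.97/liter.
39.48 has an FTA preferential rate, but origin Naray is not Junar; base rate stands.
Additional duty on 39.48 from Naray: +25.3% ad valorem. Applied ad valorem rate = 25.3%.
Duty = $658,549.06 × 25.3% + 2,873 × $1.97 = $172,272.72.
Line 3 (29.73, Junar, 1,298 units, $26,349.40):
Code 29.73 is under a tariff-rate quota (threshold 1,832 units). Quantity 1,298 units is within the quota, so the in-quota rate 3% applies to the full value.
Duty = $26,349.40 × 3% = $790.48.
Total = $0.00 + $172,272.72 + $790.48 = $173,063.20.

$173,063.20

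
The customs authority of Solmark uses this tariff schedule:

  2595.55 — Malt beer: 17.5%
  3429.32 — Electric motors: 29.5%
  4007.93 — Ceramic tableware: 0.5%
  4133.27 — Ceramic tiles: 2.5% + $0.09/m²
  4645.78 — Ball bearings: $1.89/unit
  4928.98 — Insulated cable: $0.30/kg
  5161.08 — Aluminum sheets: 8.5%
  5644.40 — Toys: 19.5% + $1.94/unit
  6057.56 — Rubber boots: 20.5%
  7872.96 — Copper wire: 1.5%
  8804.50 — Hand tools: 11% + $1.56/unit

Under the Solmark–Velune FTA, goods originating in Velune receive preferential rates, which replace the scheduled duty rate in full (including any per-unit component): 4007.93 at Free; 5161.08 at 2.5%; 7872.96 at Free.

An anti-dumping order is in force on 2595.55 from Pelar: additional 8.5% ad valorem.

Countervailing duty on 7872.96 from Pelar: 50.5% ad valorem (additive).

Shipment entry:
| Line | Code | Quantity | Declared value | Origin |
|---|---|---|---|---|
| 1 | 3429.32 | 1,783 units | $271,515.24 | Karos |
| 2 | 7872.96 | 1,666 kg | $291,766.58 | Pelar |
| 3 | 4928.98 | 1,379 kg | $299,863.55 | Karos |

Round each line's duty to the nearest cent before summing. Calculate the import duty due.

Line 1 (3429.32, Karos, 1,783 units, $271,515.24):
Base rate for 3429.32 is 29.5%.
Duty = $271,515.24 × 29.5% = $80,097.00.
Line 2 (7872.96, Pelar, 1,666 kg, $291,766.58):
Base rate for 7872.96 is 1.5%.
7872.96 has an FTA preferential rate, but origin Pelar is not Velune; base rate stands.
Additional duty on 7872.96 from Pelar: +50.5%. Applied ad valorem rate: 1.5% + 50.5% = 52%.
Duty = $291,766.58 × 52% = $151,718.62.
Line 3 (4928.98, Karos, 1,379 kg, $299,863.55):
Base rate for 4928.98 is $0.30/kg.
Duty = 1,379 × $0.30 = $413.70.
Total = $80,097.00 + $151,718.62 + $413.70 = $232,229.32.

$232,229.32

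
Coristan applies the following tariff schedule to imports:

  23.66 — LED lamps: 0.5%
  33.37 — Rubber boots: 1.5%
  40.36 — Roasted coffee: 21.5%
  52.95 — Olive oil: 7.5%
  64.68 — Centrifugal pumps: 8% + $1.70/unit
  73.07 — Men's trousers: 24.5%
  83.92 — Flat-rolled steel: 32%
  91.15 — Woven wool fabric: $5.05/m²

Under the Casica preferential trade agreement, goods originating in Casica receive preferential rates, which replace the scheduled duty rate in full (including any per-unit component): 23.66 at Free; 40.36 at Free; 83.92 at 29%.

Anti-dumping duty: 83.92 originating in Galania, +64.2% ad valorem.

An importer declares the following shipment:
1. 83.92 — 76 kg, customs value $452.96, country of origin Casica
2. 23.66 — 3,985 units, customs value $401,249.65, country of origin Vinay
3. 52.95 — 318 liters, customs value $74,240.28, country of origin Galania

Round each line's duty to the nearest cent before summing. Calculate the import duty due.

Line 1 (83.92, Casica, 76 kg, $452.96):
Base rate for 83.92 is 32%.
Origin Casica qualifies under the Coristan–Casica agreement and 83.92 is covered: preferential rate 29% applies instead.
The additional-duty order on 83.92 targets Galania, not Casica; it does not apply.
Duty = $452.96 × 29% = $131.36.
Line 2 (23.66, Vinay, 3,985 units, $401,249.65):
Base rate for 23.66 is 0.5%.
23.66 has an FTA preferential rate, but origin Vinay is not Casica; base rate stands.
Duty = $401,249.65 × 0.5% = $2,006.25.
Line 3 (52.95, Galania, 318 liters, $74,240.28):
Base rate for 52.95 is 7.5%.
Duty = $74,240.28 × 7.5% = $5,568.02.
Total = $131.36 + $2,006.25 + $5,568.02 = $7,705.63.

$7,705.63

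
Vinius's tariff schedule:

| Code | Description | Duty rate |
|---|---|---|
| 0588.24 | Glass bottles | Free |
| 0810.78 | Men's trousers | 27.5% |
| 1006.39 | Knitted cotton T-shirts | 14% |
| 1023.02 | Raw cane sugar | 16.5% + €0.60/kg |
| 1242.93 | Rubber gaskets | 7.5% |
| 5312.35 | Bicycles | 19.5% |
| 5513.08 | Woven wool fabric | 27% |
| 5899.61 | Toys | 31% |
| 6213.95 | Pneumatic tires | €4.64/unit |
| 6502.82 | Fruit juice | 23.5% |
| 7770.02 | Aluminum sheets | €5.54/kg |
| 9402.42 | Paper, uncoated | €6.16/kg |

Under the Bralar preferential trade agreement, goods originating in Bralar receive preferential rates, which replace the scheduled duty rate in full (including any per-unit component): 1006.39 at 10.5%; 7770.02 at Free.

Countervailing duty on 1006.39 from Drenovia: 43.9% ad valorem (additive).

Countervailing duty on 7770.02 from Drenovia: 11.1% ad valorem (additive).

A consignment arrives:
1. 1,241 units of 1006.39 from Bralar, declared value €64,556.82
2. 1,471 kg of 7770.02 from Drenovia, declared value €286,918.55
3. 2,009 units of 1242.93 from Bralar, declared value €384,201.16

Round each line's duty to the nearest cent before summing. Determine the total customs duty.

€75,590.86

Line 1 (1006.39, Bralar, 1,241 units, €64,556.82):
Base rate for 1006.39 is 14%.
Origin Bralar qualifies under the Vinius–Bralar agreement and 1006.39 is covered: preferential rate 10.5% applies instead.
The additional-duty order on 1006.39 targets Drenovia, not Bralar; it does not apply.
Duty = €64,556.82 × 10.5% = €6,778.47.
Line 2 (7770.02, Drenovia, 1,471 kg, €286,918.55):
Base rate for 7770.02 is €5.54/kg.
7770.02 has an FTA preferential rate, but origin Drenovia is not Bralar; base rate stands.
Additional duty on 7770.02 from Drenovia: +11.1% ad valorem. Applied ad valorem rate = 11.1%.
Duty = €286,918.55 × 11.1% + 1,471 × €5.54 = €39,997.30.
Line 3 (1242.93, Bralar, 2,009 units, €384,201.16):
Base rate for 1242.93 is 7.5%.
Origin Bralar is the FTA partner but 1242.93 is not on the preference list; base rate stands.
Duty = €384,201.16 × 7.5% = €28,815.09.
Total = €6,778.47 + €39,997.30 + €28,815.09 = €75,590.86.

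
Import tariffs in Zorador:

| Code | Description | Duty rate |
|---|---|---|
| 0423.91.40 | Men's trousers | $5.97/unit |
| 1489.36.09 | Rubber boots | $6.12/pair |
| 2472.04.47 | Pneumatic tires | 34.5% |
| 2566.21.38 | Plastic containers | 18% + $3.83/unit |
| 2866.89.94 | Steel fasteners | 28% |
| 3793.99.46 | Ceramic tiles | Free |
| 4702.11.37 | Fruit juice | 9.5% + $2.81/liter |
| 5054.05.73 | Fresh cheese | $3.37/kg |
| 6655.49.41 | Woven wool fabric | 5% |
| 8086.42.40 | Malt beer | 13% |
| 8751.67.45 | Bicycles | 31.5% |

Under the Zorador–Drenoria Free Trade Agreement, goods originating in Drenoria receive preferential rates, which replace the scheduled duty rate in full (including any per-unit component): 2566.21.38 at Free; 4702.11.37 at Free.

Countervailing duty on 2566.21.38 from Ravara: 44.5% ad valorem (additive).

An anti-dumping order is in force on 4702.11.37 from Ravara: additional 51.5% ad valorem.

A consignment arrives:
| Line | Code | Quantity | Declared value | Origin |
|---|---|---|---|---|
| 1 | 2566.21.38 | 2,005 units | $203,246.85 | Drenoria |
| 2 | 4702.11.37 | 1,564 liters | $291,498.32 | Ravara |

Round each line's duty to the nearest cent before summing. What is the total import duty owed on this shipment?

$182,208.82

Line 1 (2566.21.38, Drenoria, 2,005 units, $203,246.85):
Base rate for 2566.21.38 is 18% + $3.83/unit.
Origin Drenoria qualifies under the Zorador–Drenoria agreement and 2566.21.38 is covered: preferential rate Free applies instead.
The additional-duty order on 2566.21.38 targets Ravara, not Drenoria; it does not apply.
Duty = $203,246.85 × 0% = $0.00.
Line 2 (4702.11.37, Ravara, 1,564 liters, $291,498.32):
Base rate for 4702.11.37 is 9.5% + $2.81/liter.
4702.11.37 has an FTA preferential rate, but origin Ravara is not Drenoria; base rate stands.
Additional duty on 4702.11.37 from Ravara: +51.5%. Applied ad valorem rate: 9.5% + 51.5% = 61%.
Duty = $291,498.32 × 61% + 1,564 × $2.81 = $182,208.82.
Total = $0.00 + $182,208.82 = $182,208.82.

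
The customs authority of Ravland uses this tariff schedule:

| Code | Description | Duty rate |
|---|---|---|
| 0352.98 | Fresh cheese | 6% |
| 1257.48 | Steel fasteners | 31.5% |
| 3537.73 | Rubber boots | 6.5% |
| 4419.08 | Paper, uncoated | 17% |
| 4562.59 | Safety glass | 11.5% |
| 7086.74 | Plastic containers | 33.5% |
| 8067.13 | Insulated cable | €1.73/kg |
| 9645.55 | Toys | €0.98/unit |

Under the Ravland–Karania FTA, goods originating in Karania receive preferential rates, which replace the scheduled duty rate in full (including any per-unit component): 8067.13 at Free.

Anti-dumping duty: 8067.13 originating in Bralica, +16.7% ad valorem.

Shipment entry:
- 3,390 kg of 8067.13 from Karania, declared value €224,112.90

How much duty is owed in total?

€0.00

Line 1 (8067.13, Karania, 3,390 kg, €224,112.90):
Base rate for 8067.13 is €1.73/kg.
Origin Karania qualifies under the Ravland–Karania agreement and 8067.13 is covered: preferential rate Free applies instead.
The additional-duty order on 8067.13 targets Bralica, not Karania; it does not apply.
Duty = €224,112.90 × 0% = €0.00.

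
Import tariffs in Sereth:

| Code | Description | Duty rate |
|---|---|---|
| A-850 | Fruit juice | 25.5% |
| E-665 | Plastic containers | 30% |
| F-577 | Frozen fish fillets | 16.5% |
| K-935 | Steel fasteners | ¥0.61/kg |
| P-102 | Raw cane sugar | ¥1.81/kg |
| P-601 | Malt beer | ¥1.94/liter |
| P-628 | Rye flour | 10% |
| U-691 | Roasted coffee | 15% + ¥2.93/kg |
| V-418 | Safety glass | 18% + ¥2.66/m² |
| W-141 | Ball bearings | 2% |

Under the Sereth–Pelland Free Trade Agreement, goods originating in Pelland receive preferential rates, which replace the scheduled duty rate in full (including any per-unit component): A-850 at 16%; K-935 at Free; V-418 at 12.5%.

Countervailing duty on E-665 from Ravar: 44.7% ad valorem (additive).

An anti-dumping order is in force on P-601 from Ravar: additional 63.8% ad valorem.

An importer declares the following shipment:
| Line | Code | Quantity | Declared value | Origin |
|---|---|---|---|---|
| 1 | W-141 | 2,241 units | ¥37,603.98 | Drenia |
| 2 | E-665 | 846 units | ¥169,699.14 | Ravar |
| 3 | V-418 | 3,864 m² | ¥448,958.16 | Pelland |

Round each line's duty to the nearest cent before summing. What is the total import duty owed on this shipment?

¥183,637.11

Line 1 (W-141, Drenia, 2,241 units, ¥37,603.98):
Base rate for W-141 is 2%.
Duty = ¥37,603.98 × 2% = ¥752.08.
Line 2 (E-665, Ravar, 846 units, ¥169,699.14):
Base rate for E-665 is 30%.
Additional duty on E-665 from Ravar: +44.7%. Applied ad valorem rate: 30% + 44.7% = 74.7%.
Duty = ¥169,699.14 × 74.7% = ¥126,765.26.
Line 3 (V-418, Pelland, 3,864 m², ¥448,958.16):
Base rate for V-418 is 18% + ¥2.66/m².
Origin Pelland qualifies under the Sereth–Pelland agreement and V-418 is covered: preferential rate 12.5% applies instead.
Duty = ¥448,958.16 × 12.5% = ¥56,119.77.
Total = ¥752.08 + ¥126,765.26 + ¥56,119.77 = ¥183,637.11.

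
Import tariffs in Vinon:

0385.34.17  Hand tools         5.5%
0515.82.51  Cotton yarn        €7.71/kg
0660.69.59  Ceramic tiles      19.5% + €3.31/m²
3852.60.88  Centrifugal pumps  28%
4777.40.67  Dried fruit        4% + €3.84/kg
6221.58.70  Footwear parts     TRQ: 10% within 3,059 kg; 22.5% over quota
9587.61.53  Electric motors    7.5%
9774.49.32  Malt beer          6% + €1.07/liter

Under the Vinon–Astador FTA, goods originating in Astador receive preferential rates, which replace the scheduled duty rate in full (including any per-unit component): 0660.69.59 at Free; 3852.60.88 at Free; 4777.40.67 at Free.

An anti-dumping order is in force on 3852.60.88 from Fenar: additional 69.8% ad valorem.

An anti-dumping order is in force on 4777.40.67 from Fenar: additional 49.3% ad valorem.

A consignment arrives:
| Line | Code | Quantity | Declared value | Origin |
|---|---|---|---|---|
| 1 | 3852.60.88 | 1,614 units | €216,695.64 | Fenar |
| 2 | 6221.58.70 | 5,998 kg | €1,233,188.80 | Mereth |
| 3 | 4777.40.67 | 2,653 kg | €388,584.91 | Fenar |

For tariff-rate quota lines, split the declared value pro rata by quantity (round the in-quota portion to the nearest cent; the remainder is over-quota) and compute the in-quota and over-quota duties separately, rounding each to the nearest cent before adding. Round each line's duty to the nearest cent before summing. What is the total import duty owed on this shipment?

Line 1 (3852.60.88, Fenar, 1,614 units, €216,695.64):
Base rate for 3852.60.88 is 28%.
3852.60.88 has an FTA preferential rate, but origin Fenar is not Astador; base rate stands.
Additional duty on 3852.60.88 from Fenar: +69.8%. Applied ad valorem rate: 28% + 69.8% = 97.8%.
Duty = €216,695.64 × 97.8% = €211,928.34.
Line 2 (6221.58.70, Mereth, 5,998 kg, €1,233,188.80):
Code 6221.58.70 is under a tariff-rate quota (threshold 3,059 kg). In-quota: 3,059 kg at 10%; over-quota: 2,939 kg at 22.5%.
Pro-rata value split: in-quota = €1,233,188.80 × 3,059/5,998 = €628,930.40; over-quota = €1,233,188.80 − €628,930.40 = €604,258.40.
In-quota duty = €628,930.40 × 10% = €62,893.04. Over-quota duty = €604,258.40 × 22.5% = €135,958.14.
Line duty = €62,893.04 + €135,958.14 = €198,851.18.
Line 3 (4777.40.67, Fenar, 2,653 kg, €388,584.91):
Base rate for 4777.40.67 is 4% + €3.84/kg.
4777.40.67 has an FTA preferential rate, but origin Fenar is not Astador; base rate stands.
Additional duty on 4777.40.67 from Fenar: +49.3%. Applied ad valorem rate: 4% + 49.3% = 53.3%.
Duty = €388,584.91 × 53.3% + 2,653 × €3.84 = €217,303.28.
Total = €211,928.34 + €198,851.18 + €217,303.28 = €628,082.80.

€628,082.80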